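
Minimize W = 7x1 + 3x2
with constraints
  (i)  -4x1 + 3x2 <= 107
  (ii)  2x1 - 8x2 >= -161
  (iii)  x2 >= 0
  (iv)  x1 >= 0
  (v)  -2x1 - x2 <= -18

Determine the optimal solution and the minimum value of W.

Extreme points and W = 7x1 + 3x2:
  (0, 161/8) → W = 483/8
  (9, 0) → W = 63
  (0, 18) → W = 54
The feasible region is unbounded (it extends along (1, 0), (4, 1)), but W strictly increases along every unbounded feasible direction, so there is no improving ray and the minimum is attained at a vertex.

The optimum lies where x1 = 0 and -2x1 - x2 = -18.
Solving simultaneously gives x1 = 0, x2 = 18.

x1 = 0, x2 = 18, minimum W = 54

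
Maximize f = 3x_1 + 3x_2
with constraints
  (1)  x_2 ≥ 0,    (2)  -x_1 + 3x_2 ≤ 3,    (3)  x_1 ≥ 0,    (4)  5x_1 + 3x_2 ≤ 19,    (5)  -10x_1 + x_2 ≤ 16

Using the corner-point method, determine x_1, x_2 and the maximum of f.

x_1 = 8/3, x_2 = 17/9, maximum f = 41/3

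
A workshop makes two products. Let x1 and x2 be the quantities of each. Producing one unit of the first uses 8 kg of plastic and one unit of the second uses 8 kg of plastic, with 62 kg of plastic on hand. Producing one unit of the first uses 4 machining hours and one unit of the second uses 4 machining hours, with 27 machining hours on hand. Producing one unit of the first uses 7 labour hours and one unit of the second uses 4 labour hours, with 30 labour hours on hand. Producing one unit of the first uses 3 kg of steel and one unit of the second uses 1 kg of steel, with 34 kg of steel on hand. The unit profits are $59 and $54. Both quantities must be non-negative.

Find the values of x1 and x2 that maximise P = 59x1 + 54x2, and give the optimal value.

x1 = 1, x2 = 23/4, maximum P = 739/2

Extreme points and P = 59x1 + 54x2:
  (0, 0) → P = 0
  (0, 27/4) → P = 729/2
  (30/7, 0) → P = 1770/7
  (1, 23/4) → P = 739/2

The binding constraints are 4x1 + 4x2 = 27 and 7x1 + 4x2 = 30.
Solving simultaneously gives x1 = 1, x2 = 23/4.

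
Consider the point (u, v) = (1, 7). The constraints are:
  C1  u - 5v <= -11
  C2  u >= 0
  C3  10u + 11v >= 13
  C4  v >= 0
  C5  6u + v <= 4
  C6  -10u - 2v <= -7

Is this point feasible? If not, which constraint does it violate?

Constraint C5: 6u + v = 13, which is not ≤ 4. All other constraints are satisfied.

not feasible — violates C5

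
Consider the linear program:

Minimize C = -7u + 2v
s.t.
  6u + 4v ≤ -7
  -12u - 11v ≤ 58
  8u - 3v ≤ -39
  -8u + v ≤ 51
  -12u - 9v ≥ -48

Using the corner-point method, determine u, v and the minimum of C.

u = -177/50, v = 89/25, minimum C = 319/10

Corner points and C = -7u + 2v:
  (-177/50, 89/25) → C = 319/10
  (-211/38, 125/19) → C = 1977/38
  (-603/124, 1/31) → C = 4229/124
  (-619/100, 37/25) → C = 4629/100

At the optimal vertex, 6u + 4v = -7 and 8u - 3v = -39.
Solving simultaneously gives u = -177/50, v = 89/25.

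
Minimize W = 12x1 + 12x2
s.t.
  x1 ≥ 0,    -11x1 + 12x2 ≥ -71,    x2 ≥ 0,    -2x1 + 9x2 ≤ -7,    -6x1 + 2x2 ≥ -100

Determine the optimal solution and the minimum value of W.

x1 = 7/2, x2 = 0, minimum W = 42

Feasible corners and W = 12x1 + 12x2:
  (71/11, 0) → W = 852/11
  (37/5, 13/15) → W = 496/5
  (7/2, 0) → W = 42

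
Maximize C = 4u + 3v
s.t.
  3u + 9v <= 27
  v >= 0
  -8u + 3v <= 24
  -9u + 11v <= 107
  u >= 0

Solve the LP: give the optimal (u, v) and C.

At the optimal vertex, 3u + 9v = 27 and v = 0.
Solving simultaneously gives u = 9, v = 0.

u = 9, v = 0, maximum C = 36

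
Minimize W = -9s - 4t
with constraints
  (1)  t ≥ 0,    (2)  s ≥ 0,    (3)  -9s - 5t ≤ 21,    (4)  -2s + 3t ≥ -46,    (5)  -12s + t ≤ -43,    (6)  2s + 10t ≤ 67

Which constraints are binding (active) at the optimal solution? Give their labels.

Corner points and W = -9s - 4t:
  (23, 0) → W = -207
  (43/12, 0) → W = -129/4
  (661/26, 21/13) → W = -6117/26
  (497/122, 359/61) → W = -7345/122

The minimum is at (661/26, 21/13). Substituting into each constraint, equality holds for (4) and (6); the remaining constraints have slack.

(4) and (6)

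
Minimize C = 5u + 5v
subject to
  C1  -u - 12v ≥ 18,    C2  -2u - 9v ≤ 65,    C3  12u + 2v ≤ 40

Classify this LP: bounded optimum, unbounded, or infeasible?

Corner points and C = 5u + 5v:
  (-206/5, 29/15) → C = -589/3
  (258/71, -128/71) → C = 650/71
  (245/52, -215/26) → C = -925/52
The feasible region has finitely many vertices and no improving ray; the minimum is -589/3 at (-206/5, 29/15).

bounded optimum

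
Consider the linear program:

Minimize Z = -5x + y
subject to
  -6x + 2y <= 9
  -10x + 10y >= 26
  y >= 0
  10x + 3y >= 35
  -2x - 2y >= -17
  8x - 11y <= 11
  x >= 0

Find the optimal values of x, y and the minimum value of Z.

Corner points and Z = -5x + y:
  (136/65, 61/13) → Z = -75/13
  (59/20, 111/20) → Z = -46/5
  (19/14, 50/7) → Z = 5/14

The optimum lies where -10x + 10y = 26 and -2x - 2y = -17.
Solving simultaneously gives x = 59/20, y = 111/20.

x = 59/20, y = 111/20, minimum Z = -46/5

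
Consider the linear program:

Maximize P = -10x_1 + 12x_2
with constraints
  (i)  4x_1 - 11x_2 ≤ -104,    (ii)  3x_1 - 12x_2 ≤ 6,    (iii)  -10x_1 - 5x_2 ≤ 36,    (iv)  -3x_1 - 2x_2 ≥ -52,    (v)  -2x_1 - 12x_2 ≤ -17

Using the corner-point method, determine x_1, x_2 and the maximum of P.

x_1 = -332/5, x_2 = 628/5, maximum P = 10856/5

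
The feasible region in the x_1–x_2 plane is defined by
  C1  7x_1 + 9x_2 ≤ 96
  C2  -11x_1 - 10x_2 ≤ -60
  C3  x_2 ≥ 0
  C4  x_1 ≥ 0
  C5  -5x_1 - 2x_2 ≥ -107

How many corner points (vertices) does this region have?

4

Intersecting each pair of boundary lines and keeping only the points that satisfy every inequality leaves:
  (96/7, 0)
  (0, 32/3)
  (60/11, 0)
  (0, 6)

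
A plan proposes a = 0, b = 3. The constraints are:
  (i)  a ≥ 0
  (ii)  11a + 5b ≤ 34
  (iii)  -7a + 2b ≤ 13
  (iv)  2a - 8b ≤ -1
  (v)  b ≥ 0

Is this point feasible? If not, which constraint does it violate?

(i): 0 ≥ 0 ✓
(ii): 15 ≤ 34 ✓
(iii): 6 ≤ 13 ✓
(iv): -24 ≤ -1 ✓
(v): 3 ≥ 0 ✓

feasible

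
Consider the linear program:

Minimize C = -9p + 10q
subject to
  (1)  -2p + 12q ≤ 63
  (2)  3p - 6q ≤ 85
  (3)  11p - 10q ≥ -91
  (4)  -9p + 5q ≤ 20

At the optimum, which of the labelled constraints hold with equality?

Vertices and C = -9p + 10q:
  (233/4, 359/24) → C = -1124/3
  (75/98, 527/98) → C = 4595/98
  (-545/39, -275/13) → C = -1115/13

The minimum is at (233/4, 359/24). Substituting into each constraint, equality holds for (1) and (2); the remaining constraints have slack.

(1) and (2)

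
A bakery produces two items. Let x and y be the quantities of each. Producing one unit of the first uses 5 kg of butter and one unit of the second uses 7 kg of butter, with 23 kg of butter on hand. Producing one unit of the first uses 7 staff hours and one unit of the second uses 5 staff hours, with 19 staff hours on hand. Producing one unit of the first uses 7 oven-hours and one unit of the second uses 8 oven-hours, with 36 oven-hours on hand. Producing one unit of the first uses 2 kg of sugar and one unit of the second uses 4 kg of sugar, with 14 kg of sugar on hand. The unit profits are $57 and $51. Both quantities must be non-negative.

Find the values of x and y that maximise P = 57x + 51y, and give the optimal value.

Corner points and P = 57x + 51y:
  (0, 0) → P = 0
  (0, 23/7) → P = 1173/7
  (19/7, 0) → P = 1083/7
  (3/4, 11/4) → P = 183

x = 3/4, y = 11/4, maximum P = 183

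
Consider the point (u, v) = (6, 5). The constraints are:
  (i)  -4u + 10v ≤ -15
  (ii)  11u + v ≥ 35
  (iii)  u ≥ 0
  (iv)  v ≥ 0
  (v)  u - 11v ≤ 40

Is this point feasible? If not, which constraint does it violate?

Constraint (i): -4u + 10v = 26, which is not ≤ -15. All other constraints are satisfied.

not feasible — violates (i)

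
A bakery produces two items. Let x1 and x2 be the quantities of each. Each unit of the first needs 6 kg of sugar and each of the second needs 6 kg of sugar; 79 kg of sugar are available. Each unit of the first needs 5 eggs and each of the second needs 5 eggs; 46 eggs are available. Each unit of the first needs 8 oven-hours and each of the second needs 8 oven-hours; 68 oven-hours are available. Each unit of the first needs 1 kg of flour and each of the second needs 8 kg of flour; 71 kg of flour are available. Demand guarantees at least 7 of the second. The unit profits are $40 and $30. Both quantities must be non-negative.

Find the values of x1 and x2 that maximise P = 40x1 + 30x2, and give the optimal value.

Vertices and P = 40x1 + 30x2:
  (0, 17/2) → P = 255
  (0, 7) → P = 210
  (3/2, 7) → P = 270

x1 = 3/2, x2 = 7, maximum P = 270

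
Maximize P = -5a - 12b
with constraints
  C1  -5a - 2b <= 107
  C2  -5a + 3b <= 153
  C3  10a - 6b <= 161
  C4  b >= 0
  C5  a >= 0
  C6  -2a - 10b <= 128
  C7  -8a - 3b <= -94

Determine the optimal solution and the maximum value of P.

Extreme points and P = -5a - 12b:
  (0, 51) → P = -612
  (161/10, 0) → P = -161/2
  (47/4, 0) → P = -235/4
  (0, 94/3) → P = -376
The feasible region is unbounded (it extends along (3, 5)), but P strictly decreases along every unbounded feasible direction, so there is no improving ray and the maximum is attained at a vertex.

The optimum lies where b = 0 and -8a - 3b = -94.
Solving simultaneously gives a = 47/4, b = 0.

a = 47/4, b = 0, maximum P = -235/4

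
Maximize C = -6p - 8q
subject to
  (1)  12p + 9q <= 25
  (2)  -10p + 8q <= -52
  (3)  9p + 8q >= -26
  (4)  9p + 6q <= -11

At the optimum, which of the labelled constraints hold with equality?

(3) and (4)

Feasible corners and C = -6p - 8q:
  (26/19, -91/19) → C = 572/19
  (56/33, -289/66) → C = 820/33
  (34/9, -15/2) → C = 112/3

The maximum is at (34/9, -15/2). Substituting into each constraint, equality holds for (3) and (4); the remaining constraints have slack.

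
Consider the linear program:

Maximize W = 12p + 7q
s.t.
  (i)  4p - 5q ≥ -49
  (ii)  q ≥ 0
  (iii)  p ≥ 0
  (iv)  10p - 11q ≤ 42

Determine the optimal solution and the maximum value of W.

Vertices and W = 12p + 7q:
  (0, 49/5) → W = 343/5
  (749/6, 329/3) → W = 6797/3
  (0, 0) → W = 0
  (21/5, 0) → W = 252/5

The optimum lies where 4p - 5q = -49 and 10p - 11q = 42.
Solving simultaneously gives p = 749/6, q = 329/3.

p = 749/6, q = 329/3, maximum W = 6797/3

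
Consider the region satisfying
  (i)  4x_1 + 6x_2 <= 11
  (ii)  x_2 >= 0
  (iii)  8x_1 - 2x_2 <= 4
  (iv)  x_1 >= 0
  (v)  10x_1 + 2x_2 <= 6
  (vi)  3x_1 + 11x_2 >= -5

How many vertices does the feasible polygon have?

The feasible vertices (each the meet of two boundaries and inside every other half-plane) are:
  (0, 11/6)
  (7/26, 43/26)
  (1/2, 0)
  (0, 0)
  (5/9, 2/9)

5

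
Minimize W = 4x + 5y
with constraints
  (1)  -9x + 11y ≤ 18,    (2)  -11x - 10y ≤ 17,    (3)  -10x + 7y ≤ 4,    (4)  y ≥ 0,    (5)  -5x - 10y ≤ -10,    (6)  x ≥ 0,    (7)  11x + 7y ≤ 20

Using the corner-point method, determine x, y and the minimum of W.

Corner points and W = 4x + 5y:
  (2/9, 8/9) → W = 16/3
  (16/21, 244/147) → W = 556/49
  (26/15, 2/15) → W = 38/5

The optimum lies where -10x + 7y = 4 and -5x - 10y = -10.
Solving simultaneously gives x = 2/9, y = 8/9.

x = 2/9, y = 8/9, minimum W = 16/3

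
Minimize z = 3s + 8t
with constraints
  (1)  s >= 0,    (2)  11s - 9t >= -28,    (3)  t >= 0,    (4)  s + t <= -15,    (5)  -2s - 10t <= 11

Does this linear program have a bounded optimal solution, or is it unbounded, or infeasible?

infeasible

The boundaries s = 0 and 11s - 9t = -28 meet at (0, 28/9), but that point violates s + t ≤ -15. Every candidate vertex is excluded by some other constraint, so the feasible region is empty.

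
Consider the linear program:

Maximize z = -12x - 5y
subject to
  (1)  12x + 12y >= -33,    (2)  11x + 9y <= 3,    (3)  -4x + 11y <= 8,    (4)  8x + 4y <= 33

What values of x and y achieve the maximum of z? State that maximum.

Corner points and z = -12x - 5y:
  (-51/20, -1/5) → z = 158/5
  (11, -55/4) → z = -253/4
  (-39/157, 100/157) → z = -32/157
  (285/28, -339/28) → z = -1725/28

At the optimal vertex, 12x + 12y = -33 and -4x + 11y = 8.
Solving simultaneously gives x = -51/20, y = -1/5.

x = -51/20, y = -1/5, maximum z = 158/5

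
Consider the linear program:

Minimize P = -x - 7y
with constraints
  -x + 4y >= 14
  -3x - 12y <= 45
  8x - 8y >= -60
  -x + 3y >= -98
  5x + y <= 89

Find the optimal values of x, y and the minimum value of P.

x = 163/12, y = 253/12, minimum P = -967/6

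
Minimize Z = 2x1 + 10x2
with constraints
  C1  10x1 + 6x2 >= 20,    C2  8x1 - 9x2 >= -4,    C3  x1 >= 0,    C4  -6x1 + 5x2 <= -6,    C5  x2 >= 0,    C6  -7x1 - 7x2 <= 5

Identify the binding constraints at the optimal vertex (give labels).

C1 and C5

Feasible corners and Z = 2x1 + 10x2:
  (68/43, 30/43) → Z = 436/43
  (2, 0) → Z = 4
  (37/7, 36/7) → Z = 62
The feasible region is unbounded (it extends along (9, 8), (1, 0)), but Z strictly increases along every unbounded feasible direction, so there is no improving ray and the minimum is attained at a vertex.

The minimum is at (2, 0). Substituting into each constraint, equality holds for C1 and C5; the remaining constraints have slack.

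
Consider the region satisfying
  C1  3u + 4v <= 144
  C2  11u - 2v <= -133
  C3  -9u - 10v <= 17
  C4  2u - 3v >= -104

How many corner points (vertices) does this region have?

Of the 6 pairwise boundary intersections, those satisfying every inequality are:
  (-341/32, 505/64)
  (-191/29, 878/29)
  (-1091/47, 902/47)

3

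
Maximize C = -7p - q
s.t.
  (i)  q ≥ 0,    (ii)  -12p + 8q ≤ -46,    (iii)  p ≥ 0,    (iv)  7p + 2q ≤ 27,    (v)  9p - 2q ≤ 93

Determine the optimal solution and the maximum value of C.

Vertices and C = -7p - q:
  (23/6, 0) → C = -161/6
  (27/7, 0) → C = -27
  (77/20, 1/40) → C = -1079/40

The optimum lies where q = 0 and -12p + 8q = -46.
Solving simultaneously gives p = 23/6, q = 0.

p = 23/6, q = 0, maximum C = -161/6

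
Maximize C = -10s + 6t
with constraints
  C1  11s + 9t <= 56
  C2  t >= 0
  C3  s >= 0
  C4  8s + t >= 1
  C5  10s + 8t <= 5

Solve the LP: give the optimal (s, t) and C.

Feasible corners and C = -10s + 6t:
  (1/8, 0) → C = -5/4
  (1/2, 0) → C = -5
  (1/18, 5/9) → C = 25/9

s = 1/18, t = 5/9, maximum C = 25/9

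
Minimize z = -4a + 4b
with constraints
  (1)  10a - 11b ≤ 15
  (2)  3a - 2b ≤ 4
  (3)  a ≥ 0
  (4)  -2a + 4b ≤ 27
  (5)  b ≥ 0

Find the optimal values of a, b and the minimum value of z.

a = 4/3, b = 0, minimum z = -16/3

At the optimal vertex, 3a - 2b = 4 and b = 0.
Solving simultaneously gives a = 4/3, b = 0.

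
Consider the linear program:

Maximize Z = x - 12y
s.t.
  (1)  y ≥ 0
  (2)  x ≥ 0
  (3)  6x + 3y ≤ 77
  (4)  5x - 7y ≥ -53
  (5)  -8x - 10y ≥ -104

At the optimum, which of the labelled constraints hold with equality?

Extreme points and Z = x - 12y:
  (0, 0) → Z = 0
  (77/6, 0) → Z = 77/6
  (0, 53/7) → Z = -636/7
  (229/18, 2/9) → Z = 181/18
  (99/53, 472/53) → Z = -105

The maximum is at (77/6, 0). Substituting into each constraint, equality holds for (1) and (3); the remaining constraints have slack.

(1) and (3)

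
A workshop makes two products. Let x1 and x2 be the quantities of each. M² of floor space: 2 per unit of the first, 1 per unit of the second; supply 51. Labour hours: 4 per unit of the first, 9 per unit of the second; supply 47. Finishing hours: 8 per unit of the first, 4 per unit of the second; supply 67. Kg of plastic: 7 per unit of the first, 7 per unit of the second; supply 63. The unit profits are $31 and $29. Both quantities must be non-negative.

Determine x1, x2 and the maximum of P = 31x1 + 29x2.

x1 = 31/4, x2 = 5/4, maximum P = 553/2

The optimum lies where 8x1 + 4x2 = 67 and 7x1 + 7x2 = 63.
Solving simultaneously gives x1 = 31/4, x2 = 5/4.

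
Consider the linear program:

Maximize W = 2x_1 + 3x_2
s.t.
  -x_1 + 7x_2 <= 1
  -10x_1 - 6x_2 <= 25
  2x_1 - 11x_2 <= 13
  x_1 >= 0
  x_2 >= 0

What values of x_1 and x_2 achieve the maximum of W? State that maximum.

x_1 = 34, x_2 = 5, maximum W = 83

Feasible corners and W = 2x_1 + 3x_2:
  (34, 5) → W = 83
  (0, 1/7) → W = 3/7
  (13/2, 0) → W = 13
  (0, 0) → W = 0

The binding constraints are -x_1 + 7x_2 = 1 and 2x_1 - 11x_2 = 13.
Solving simultaneously gives x_1 = 34, x_2 = 5.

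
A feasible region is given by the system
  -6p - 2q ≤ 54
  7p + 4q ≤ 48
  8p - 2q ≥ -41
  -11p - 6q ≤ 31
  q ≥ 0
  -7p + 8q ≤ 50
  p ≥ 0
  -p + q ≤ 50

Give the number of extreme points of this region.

Pairwise boundary intersections that survive every other constraint:
  (48/7, 0)
  (46/21, 49/6)
  (0, 0)
  (0, 25/4)

4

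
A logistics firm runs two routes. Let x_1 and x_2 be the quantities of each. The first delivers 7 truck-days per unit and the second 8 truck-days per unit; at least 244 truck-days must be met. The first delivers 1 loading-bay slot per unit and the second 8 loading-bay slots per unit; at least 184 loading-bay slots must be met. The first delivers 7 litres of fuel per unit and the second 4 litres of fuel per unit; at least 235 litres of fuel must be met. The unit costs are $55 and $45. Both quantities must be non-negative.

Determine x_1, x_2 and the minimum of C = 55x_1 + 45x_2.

Vertices and C = 55x_1 + 45x_2:
  (0, 235/4) → C = 10575/4
  (184, 0) → C = 10120
  (22, 81/4) → C = 8485/4
The feasible region is unbounded (it extends along (0, 1), (1, 0)), but C strictly increases along every unbounded feasible direction, so there is no improving ray and the minimum is attained at a vertex.

The binding constraints are x_1 + 8x_2 = 184 and 7x_1 + 4x_2 = 235.
Solving simultaneously gives x_1 = 22, x_2 = 81/4.

x_1 = 22, x_2 = 81/4, minimum C = 8485/4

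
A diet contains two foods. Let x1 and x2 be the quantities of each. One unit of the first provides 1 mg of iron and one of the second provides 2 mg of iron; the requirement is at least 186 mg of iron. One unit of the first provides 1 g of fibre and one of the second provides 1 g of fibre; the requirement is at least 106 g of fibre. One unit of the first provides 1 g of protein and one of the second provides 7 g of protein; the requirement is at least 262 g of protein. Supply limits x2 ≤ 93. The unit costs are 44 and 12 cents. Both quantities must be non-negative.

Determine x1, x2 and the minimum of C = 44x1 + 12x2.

Feasible corners and C = 44x1 + 12x2:
  (262, 0) → C = 11528
  (26, 80) → C = 2104
  (778/5, 76/5) → C = 35144/5
  (13, 93) → C = 1688
The feasible region is unbounded (it extends along (1, 0)), but C strictly increases along every unbounded feasible direction, so there is no improving ray and the minimum is attained at a vertex.

The binding constraints are x1 + x2 = 106 and x2 = 93.
Solving simultaneously gives x1 = 13, x2 = 93.

x1 = 13, x2 = 93, minimum C = 1688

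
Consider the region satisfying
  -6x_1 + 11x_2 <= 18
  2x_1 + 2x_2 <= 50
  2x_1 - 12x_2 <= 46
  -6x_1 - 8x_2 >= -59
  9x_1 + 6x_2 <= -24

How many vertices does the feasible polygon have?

3

Of the 10 pairwise boundary intersections, those satisfying every inequality are:
  (-361/25, -156/25)
  (-124/45, 2/15)
  (-1/10, -77/20)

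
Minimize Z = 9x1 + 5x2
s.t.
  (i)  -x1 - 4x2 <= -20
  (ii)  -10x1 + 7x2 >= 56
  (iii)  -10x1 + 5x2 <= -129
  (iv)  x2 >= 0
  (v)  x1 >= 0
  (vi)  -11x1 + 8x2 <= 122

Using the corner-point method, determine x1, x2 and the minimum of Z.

Extreme points and Z = 9x1 + 5x2:
  (1183/20, 185/2) → Z = 19897/20
  (406/3, 604/3) → Z = 6674/3
  (1642/25, 2639/25) → Z = 27973/25

The optimum lies where -10x1 + 7x2 = 56 and -10x1 + 5x2 = -129.
Solving simultaneously gives x1 = 1183/20, x2 = 185/2.

x1 = 1183/20, x2 = 185/2, minimum Z = 19897/20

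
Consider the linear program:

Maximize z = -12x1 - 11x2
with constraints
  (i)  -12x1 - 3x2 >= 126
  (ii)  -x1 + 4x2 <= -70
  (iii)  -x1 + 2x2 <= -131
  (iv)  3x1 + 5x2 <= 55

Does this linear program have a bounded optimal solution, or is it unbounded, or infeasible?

From the feasible point (47/9, -566/9), moving in the direction (3, -12) keeps every constraint satisfied while z increases without bound.

unbounded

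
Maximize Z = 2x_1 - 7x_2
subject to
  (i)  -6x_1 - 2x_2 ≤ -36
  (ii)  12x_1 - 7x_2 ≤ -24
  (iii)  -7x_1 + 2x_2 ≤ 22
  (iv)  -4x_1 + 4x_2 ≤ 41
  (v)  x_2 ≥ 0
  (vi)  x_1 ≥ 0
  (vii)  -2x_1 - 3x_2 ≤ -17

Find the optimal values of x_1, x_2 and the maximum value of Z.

Corner points and Z = 2x_1 - 7x_2:
  (34/11, 96/11) → Z = -604/11
  (31/16, 195/16) → Z = -1303/16
  (191/20, 99/5) → Z = -239/2

The binding constraints are -6x_1 - 2x_2 = -36 and 12x_1 - 7x_2 = -24.
Solving simultaneously gives x_1 = 34/11, x_2 = 96/11.

x_1 = 34/11, x_2 = 96/11, maximum Z = -604/11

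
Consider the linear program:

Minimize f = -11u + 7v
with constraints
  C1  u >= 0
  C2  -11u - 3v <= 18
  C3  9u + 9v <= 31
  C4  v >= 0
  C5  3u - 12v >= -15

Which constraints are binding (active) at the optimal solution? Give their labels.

C3 and C4

Feasible corners and f = -11u + 7v:
  (0, 0) → f = 0
  (0, 5/4) → f = 35/4
  (31/9, 0) → f = -341/9
  (79/45, 76/45) → f = -337/45

The minimum is at (31/9, 0). Substituting into each constraint, equality holds for C3 and C4; the remaining constraints have slack.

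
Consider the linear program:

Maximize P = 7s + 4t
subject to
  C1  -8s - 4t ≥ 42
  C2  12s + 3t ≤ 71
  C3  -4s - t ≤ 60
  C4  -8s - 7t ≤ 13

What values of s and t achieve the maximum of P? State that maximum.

s = -99/4, t = 39, maximum P = -69/4

Corner points and P = 7s + 4t:
  (-99/4, 39) → P = -69/4
  (-121/12, 29/3) → P = -383/12
  (-407/20, 107/5) → P = -1137/20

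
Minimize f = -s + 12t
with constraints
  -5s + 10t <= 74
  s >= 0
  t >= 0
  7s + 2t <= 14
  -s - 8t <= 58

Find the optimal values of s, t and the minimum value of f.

s = 2, t = 0, minimum f = -2

At the optimal vertex, t = 0 and 7s + 2t = 14.
Solving simultaneously gives s = 2, t = 0.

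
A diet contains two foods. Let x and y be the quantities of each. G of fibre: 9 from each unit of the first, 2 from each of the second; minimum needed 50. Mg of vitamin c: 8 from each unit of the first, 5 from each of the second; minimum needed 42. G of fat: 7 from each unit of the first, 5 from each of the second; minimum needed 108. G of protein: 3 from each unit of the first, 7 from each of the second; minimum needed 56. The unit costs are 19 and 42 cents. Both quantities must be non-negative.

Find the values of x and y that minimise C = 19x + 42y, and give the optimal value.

Corner points and C = 19x + 42y:
  (0, 25) → C = 1050
  (56/3, 0) → C = 1064/3
  (34/31, 622/31) → C = 26770/31
  (14, 2) → C = 350
The feasible region is unbounded (it extends along (0, 1), (1, 0)), but C strictly increases along every unbounded feasible direction, so there is no improving ray and the minimum is attained at a vertex.

x = 14, y = 2, minimum C = 350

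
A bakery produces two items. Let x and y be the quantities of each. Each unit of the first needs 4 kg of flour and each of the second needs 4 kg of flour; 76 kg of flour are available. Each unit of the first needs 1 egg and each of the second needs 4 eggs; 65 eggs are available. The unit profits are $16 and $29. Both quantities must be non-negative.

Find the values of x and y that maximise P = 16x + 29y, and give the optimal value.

x = 11/3, y = 46/3, maximum P = 1510/3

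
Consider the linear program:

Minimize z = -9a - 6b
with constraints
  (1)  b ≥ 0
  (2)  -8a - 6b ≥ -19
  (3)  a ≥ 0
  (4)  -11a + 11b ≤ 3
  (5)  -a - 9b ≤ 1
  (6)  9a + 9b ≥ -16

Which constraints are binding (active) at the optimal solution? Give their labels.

(1) and (2)

Corner points and z = -9a - 6b:
  (19/8, 0) → z = -171/8
  (0, 0) → z = 0
  (191/154, 233/154) → z = -3117/154
  (0, 3/11) → z = -18/11

The minimum is at (19/8, 0). Substituting into each constraint, equality holds for (1) and (2); the remaining constraints have slack.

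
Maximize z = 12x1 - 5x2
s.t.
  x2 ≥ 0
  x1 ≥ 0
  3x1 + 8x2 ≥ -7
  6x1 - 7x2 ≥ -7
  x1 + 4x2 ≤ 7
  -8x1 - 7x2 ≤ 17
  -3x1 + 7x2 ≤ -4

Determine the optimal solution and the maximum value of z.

x1 = 7, x2 = 0, maximum z = 84

The binding constraints are x2 = 0 and x1 + 4x2 = 7.
Solving simultaneously gives x1 = 7, x2 = 0.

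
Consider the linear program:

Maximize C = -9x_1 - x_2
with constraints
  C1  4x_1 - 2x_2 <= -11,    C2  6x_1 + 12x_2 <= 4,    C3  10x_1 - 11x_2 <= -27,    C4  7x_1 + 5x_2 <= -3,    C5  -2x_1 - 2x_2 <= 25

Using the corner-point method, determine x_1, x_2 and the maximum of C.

x_1 = -77/3, x_2 = 79/6, maximum C = 1307/6

Feasible corners and C = -9x_1 - x_2:
  (-31/15, 41/30) → C = 517/30
  (-67/24, -1/12) → C = 605/24
  (-77/3, 79/6) → C = 1307/6
  (-47/6, -14/3) → C = 451/6

At the optimal vertex, 6x_1 + 12x_2 = 4 and -2x_1 - 2x_2 = 25.
Solving simultaneously gives x_1 = -77/3, x_2 = 79/6.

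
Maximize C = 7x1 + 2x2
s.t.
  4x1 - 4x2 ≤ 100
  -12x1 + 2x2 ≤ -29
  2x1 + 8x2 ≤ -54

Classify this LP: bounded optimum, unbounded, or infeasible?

bounded optimum

Extreme points and C = 7x1 + 2x2:
  (-21/10, -271/10) → C = -689/10
  (73/5, -52/5) → C = 407/5
  (31/25, -353/50) → C = -136/25
The feasible region has finitely many vertices and no improving ray; the maximum is 407/5 at (73/5, -52/5).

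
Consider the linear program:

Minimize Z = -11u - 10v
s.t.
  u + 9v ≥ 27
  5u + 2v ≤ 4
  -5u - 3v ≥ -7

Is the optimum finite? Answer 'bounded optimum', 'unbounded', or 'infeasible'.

From the feasible point (-3/7, 64/21), moving in the direction (-3, 5) keeps every constraint satisfied while Z decreases without bound.

unbounded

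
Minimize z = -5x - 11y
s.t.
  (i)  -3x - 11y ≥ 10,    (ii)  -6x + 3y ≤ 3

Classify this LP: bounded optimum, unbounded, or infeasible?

unbounded

From the feasible point (-21/25, -17/25), moving in the direction (11, -3) keeps every constraint satisfied while z decreases without bound.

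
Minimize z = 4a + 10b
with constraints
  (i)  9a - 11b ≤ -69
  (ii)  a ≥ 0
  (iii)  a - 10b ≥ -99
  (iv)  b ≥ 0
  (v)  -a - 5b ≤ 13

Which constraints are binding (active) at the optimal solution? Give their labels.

(i) and (ii)

Feasible corners and z = 4a + 10b:
  (0, 69/11) → z = 690/11
  (399/79, 822/79) → z = 9816/79
  (0, 99/10) → z = 99

The minimum is at (0, 69/11). Substituting into each constraint, equality holds for (i) and (ii); the remaining constraints have slack.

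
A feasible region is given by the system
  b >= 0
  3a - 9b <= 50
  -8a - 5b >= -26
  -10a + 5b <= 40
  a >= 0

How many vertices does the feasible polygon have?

Intersecting each pair of boundary lines and keeping only the points that satisfy every inequality leaves:
  (13/4, 0)
  (0, 0)
  (0, 26/5)

3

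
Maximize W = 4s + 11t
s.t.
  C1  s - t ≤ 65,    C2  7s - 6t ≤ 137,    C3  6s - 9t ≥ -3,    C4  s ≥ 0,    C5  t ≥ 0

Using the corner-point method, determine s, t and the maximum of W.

s = 139/3, t = 281/9, maximum W = 4759/9

Feasible corners and W = 4s + 11t:
  (139/3, 281/9) → W = 4759/9
  (137/7, 0) → W = 548/7
  (0, 1/3) → W = 11/3
  (0, 0) → W = 0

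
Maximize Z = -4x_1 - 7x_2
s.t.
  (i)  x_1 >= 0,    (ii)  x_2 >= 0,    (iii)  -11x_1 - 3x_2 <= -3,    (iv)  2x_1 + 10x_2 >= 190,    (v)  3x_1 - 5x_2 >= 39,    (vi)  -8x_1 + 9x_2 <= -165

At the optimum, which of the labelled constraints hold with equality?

(iv) and (vi)

Feasible corners and Z = -4x_1 - 7x_2:
  (95, 0) → Z = -380
  (240/7, 85/7) → Z = -1555/7
  (474/13, 183/13) → Z = -3177/13
The feasible region is unbounded (it extends along (5, 3), (1, 0)), but Z strictly decreases along every unbounded feasible direction, so there is no improving ray and the maximum is attained at a vertex.

The maximum is at (240/7, 85/7). Substituting into each constraint, equality holds for (iv) and (vi); the remaining constraints have slack.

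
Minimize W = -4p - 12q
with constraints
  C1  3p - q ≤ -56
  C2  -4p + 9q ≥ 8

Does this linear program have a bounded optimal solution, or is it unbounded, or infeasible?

From the feasible point (-496/23, -200/23), moving in the direction (1, 3) keeps every constraint satisfied while W decreases without bound.

unbounded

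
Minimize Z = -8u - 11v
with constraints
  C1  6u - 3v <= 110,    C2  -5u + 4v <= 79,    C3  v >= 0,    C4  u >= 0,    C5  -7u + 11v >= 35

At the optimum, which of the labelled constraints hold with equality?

C1 and C2

Corner points and Z = -8u - 11v:
  (677/9, 1024/9) → Z = -5560/3
  (263/9, 196/9) → Z = -1420/3
  (0, 79/4) → Z = -869/4
  (0, 35/11) → Z = -35

The minimum is at (677/9, 1024/9). Substituting into each constraint, equality holds for C1 and C2; the remaining constraints have slack.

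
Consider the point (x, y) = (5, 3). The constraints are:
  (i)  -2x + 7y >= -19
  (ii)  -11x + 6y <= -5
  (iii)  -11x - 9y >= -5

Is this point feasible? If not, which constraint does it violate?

Constraint (iii): -11x - 9y = -82, which is not ≥ -5. All other constraints are satisfied.

not feasible — violates (iii)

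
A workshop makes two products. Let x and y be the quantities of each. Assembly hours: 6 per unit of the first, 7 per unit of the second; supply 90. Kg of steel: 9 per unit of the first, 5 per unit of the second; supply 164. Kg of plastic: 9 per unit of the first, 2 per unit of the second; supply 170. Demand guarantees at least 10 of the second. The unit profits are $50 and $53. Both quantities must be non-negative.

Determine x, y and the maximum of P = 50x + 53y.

Extreme points and P = 50x + 53y:
  (0, 90/7) → P = 4770/7
  (0, 10) → P = 530
  (10/3, 10) → P = 2090/3

At the optimal vertex, 6x + 7y = 90 and y = 10.
Solving simultaneously gives x = 10/3, y = 10.

x = 10/3, y = 10, maximum P = 2090/3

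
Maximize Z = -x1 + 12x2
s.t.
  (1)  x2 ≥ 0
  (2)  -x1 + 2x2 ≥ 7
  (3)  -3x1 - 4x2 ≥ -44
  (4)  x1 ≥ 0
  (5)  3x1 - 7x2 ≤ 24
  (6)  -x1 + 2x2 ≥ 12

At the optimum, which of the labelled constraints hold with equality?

Feasible corners and Z = -x1 + 12x2:
  (0, 11) → Z = 132
  (4, 8) → Z = 92
  (0, 6) → Z = 72

The maximum is at (0, 11). Substituting into each constraint, equality holds for (3) and (4); the remaining constraints have slack.

(3) and (4)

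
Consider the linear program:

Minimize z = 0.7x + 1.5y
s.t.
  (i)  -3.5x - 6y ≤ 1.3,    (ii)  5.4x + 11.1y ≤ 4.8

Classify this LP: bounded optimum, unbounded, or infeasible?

From the feasible point (-1441/215, 794/215), moving in the direction (11.1, -5.4) keeps every constraint satisfied while z decreases without bound.

unbounded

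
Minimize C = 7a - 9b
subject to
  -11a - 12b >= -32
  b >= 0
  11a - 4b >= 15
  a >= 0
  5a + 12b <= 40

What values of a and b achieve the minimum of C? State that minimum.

a = 7/4, b = 17/16, minimum C = 43/16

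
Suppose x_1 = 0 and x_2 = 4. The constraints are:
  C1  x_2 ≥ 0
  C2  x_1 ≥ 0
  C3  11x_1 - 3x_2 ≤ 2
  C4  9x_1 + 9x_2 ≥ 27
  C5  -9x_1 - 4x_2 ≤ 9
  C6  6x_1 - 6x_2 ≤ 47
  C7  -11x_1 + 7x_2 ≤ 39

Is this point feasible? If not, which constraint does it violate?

feasible

C1: 4 ≥ 0 ✓
C2: 0 ≥ 0 ✓
C3: -12 ≤ 2 ✓
C4: 36 ≥ 27 ✓
C5: -16 ≤ 9 ✓
C6: -24 ≤ 47 ✓
C7: 28 ≤ 39 ✓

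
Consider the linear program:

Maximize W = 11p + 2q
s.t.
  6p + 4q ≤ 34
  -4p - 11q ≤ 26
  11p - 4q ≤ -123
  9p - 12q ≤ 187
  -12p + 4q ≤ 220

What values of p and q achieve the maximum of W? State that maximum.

p = -89/17, q = 278/17, maximum W = -423/17

Extreme points and W = 11p + 2q:
  (-89/17, 278/17) → W = -423/17
  (-31/3, 24) → W = -197/3
  (-1457/137, 206/137) → W = -15615/137
  (-631/37, 142/37) → W = -6657/37

The binding constraints are 6p + 4q = 34 and 11p - 4q = -123.
Solving simultaneously gives p = -89/17, q = 278/17.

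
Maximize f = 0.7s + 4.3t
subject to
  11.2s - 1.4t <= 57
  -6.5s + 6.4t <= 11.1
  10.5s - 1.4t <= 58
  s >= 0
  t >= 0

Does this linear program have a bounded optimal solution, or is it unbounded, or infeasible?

Feasible corners and f = 0.7s + 4.3t:
  (6339/1043, 8247/1043) → f = 199497/5215
  (285/56, 0) → f = 3.5625
  (0, 1.734375) → f = 4773/640
  (0, 0) → f = 0
The feasible region has finitely many vertices and no improving ray; the maximum is 199497/5215 at (6339/1043, 8247/1043).

bounded optimum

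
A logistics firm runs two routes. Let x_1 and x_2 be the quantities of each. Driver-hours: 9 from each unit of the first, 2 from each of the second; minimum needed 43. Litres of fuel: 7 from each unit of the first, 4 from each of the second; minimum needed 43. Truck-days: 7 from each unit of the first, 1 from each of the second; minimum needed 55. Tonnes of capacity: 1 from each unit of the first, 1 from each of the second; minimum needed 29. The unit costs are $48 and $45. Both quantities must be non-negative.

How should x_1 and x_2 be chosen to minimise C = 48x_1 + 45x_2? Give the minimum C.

x_1 = 13/3, x_2 = 74/3, minimum C = 1318

Feasible corners and C = 48x_1 + 45x_2:
  (0, 55) → C = 2475
  (29, 0) → C = 1392
  (13/3, 74/3) → C = 1318
The feasible region is unbounded (it extends along (0, 1), (1, 0)), but C strictly increases along every unbounded feasible direction, so there is no improving ray and the minimum is attained at a vertex.

At the optimal vertex, 7x_1 + x_2 = 55 and x_1 + x_2 = 29.
Solving simultaneously gives x_1 = 13/3, x_2 = 74/3.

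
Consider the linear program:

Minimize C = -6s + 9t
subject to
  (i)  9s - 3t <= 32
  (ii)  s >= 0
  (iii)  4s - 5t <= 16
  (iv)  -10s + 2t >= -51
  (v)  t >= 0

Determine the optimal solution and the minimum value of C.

Extreme points and C = -6s + 9t:
  (89/12, 139/12) → C = 239/4
  (32/9, 0) → C = -64/3
  (0, 0) → C = 0
The feasible region is unbounded (it extends along (0, 1), (1, 5)), but C strictly increases along every unbounded feasible direction, so there is no improving ray and the minimum is attained at a vertex.

s = 32/9, t = 0, minimum C = -64/3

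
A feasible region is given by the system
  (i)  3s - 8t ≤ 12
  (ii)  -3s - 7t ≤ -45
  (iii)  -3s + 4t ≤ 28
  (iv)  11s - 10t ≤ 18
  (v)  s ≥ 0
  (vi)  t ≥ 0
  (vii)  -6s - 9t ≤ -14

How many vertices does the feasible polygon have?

4

Pairwise boundary intersections that survive every other constraint:
  (576/107, 441/107)
  (0, 45/7)
  (176/7, 181/7)
  (0, 7)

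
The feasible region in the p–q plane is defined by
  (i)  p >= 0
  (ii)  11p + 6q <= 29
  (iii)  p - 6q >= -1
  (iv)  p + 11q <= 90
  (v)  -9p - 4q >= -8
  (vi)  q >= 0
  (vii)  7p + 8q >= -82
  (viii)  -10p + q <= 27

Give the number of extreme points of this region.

4

Intersecting each pair of boundary lines and keeping only the points that satisfy every inequality leaves:
  (0, 1/6)
  (0, 0)
  (22/29, 17/58)
  (8/9, 0)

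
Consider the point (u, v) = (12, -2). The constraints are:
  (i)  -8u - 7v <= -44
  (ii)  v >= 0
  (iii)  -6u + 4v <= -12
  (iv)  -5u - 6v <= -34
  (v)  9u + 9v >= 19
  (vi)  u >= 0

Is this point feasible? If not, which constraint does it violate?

Constraint (ii): v = -2, which is not ≥ 0. All other constraints are satisfied.

not feasible — violates (ii)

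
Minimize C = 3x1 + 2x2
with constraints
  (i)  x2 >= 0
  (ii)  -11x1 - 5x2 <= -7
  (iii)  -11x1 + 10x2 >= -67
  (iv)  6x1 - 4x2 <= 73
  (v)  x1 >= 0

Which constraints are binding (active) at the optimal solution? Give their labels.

(i) and (ii)

Extreme points and C = 3x1 + 2x2:
  (7/11, 0) → C = 21/11
  (67/11, 0) → C = 201/11
  (0, 7/5) → C = 14/5
  (231/8, 401/16) → C = 547/4
The feasible region is unbounded (it extends along (0, 1), (2, 3)), but C strictly increases along every unbounded feasible direction, so there is no improving ray and the minimum is attained at a vertex.

The minimum is at (7/11, 0). Substituting into each constraint, equality holds for (i) and (ii); the remaining constraints have slack.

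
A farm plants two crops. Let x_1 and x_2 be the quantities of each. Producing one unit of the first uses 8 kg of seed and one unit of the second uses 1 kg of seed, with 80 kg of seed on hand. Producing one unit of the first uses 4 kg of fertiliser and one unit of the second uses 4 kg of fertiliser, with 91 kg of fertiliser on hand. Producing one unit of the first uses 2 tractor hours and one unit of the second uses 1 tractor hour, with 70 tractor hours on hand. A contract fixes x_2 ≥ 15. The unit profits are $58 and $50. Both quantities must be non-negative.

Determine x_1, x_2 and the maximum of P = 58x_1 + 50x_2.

Extreme points and P = 58x_1 + 50x_2:
  (0, 91/4) → P = 2275/2
  (0, 15) → P = 750
  (31/4, 15) → P = 2399/2

The optimum lies where 4x_1 + 4x_2 = 91 and x_2 = 15.
Solving simultaneously gives x_1 = 31/4, x_2 = 15.

x_1 = 31/4, x_2 = 15, maximum P = 2399/2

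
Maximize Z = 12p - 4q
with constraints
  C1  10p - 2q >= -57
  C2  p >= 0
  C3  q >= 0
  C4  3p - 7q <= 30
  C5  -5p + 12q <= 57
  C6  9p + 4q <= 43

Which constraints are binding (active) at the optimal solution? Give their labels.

Extreme points and Z = 12p - 4q:
  (0, 0) → Z = 0
  (0, 19/4) → Z = -19
  (43/9, 0) → Z = 172/3
  (9/4, 91/16) → Z = 17/4

The maximum is at (43/9, 0). Substituting into each constraint, equality holds for C3 and C6; the remaining constraints have slack.

C3 and C6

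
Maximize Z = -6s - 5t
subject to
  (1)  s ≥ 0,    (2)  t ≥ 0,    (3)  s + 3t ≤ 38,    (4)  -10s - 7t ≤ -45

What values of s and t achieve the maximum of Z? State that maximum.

Extreme points and Z = -6s - 5t:
  (0, 38/3) → Z = -190/3
  (0, 45/7) → Z = -225/7
  (38, 0) → Z = -228
  (9/2, 0) → Z = -27

The optimum lies where t = 0 and -10s - 7t = -45.
Solving simultaneously gives s = 9/2, t = 0.

s = 9/2, t = 0, maximum Z = -27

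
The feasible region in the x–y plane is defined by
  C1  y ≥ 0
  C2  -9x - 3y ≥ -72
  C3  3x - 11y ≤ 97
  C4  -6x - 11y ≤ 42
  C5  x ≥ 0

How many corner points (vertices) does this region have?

The feasible vertices (each the meet of two boundaries and inside every other half-plane) are:
  (8, 0)
  (0, 0)
  (0, 24)

3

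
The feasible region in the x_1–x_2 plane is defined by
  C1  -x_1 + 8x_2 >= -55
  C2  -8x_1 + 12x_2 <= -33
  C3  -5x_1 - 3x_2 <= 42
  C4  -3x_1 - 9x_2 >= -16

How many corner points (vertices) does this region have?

Intersecting each pair of boundary lines and keeping only the points that satisfy every inequality leaves:
  (-171/43, -317/43)
  (623/33, -149/33)
  (-135/28, -167/28)
  (163/36, 29/108)

4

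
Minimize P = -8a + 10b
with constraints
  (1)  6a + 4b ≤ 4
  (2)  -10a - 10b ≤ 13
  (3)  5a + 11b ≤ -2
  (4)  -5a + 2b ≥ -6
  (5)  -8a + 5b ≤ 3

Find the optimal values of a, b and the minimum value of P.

Feasible corners and P = -8a + 10b:
  (17/35, -25/14) → P = -761/35
  (-19/26, -37/65) → P = 2/13
  (62/65, -8/13) → P = -896/65
  (-43/113, -1/113) → P = 334/113

a = 17/35, b = -25/14, minimum P = -761/35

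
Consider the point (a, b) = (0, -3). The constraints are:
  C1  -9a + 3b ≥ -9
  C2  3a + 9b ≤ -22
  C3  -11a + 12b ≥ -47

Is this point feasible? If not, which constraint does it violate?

feasible

C1: -9 ≥ -9 ✓
C2: -27 ≤ -22 ✓
C3: -36 ≥ -47 ✓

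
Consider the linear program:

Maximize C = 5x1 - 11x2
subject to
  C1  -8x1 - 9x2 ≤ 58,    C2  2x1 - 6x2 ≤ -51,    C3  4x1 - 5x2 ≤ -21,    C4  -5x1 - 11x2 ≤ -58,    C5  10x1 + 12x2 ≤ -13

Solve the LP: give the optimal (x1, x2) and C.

x1 = -839/50, x2 = 129/10, maximum C = -1129/5

Corner points and C = 5x1 - 11x2:
  (-1160/43, 754/43) → C = -14094/43
  (-193/2, 238/3) → C = -8131/6
  (-839/50, 129/10) → C = -1129/5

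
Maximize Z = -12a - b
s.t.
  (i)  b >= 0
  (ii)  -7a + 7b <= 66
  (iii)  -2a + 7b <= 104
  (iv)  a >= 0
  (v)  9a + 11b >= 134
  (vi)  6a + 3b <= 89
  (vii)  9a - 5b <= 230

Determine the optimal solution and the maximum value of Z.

Corner points and Z = -12a - b:
  (53/35, 383/35) → Z = -1019/35
  (425/63, 1019/63) → Z = -6119/63
  (577/39, 1/13) → Z = -2309/13

a = 53/35, b = 383/35, maximum Z = -1019/35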